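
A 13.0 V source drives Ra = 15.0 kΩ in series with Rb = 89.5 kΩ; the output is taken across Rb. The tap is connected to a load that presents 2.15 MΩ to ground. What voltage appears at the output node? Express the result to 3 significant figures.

V_out ≈ 11.1 V

The load sits in parallel with Rb: Rb‖R_L = (89.5 × 2150) / (89.5 + 2150) = 85.92 kΩ.
V_out = 13.0 × 85.92 / (15.0 + 85.92) = 13.0 × 85.92/100.9 = 11.1 V.
(Unloaded it would have been 11.1 V.)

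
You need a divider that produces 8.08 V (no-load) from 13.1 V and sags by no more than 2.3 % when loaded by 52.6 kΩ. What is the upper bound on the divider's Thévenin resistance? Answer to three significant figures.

Loading drop = R_th/(R_th + R_L) ≤ 0.0230, so R_th ≤ R_L · ε/(1−ε) = 52.6 kΩ × 0.0230/0.9770 = 1.24 kΩ.

R_th ≤ 1.24 kΩ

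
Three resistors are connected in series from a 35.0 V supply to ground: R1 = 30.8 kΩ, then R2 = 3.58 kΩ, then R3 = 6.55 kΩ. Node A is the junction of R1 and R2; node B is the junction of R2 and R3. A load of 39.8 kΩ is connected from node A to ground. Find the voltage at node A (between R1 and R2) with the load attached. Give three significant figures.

V ≈ 7.27 V

Below node A the series string R2+R3 = 10.13 kΩ sits in parallel with the 39.8 kΩ load: 8.075 kΩ.
V_A = 35.0 × 8.075/(30.8 + 8.075) = 7.27 V.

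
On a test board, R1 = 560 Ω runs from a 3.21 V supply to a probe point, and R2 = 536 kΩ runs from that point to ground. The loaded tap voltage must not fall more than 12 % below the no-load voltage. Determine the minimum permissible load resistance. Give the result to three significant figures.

Output resistance R_th = R1‖R2 = (560 × 536000)/536600 = 559.4 Ω.
The fractional drop is R_th/(R_th + R_L); requiring this ≤ 0.120 gives R_L ≥ R_th(1/0.120 − 1) = 559.4 × 7.333 = 4.10 kΩ.

R_L(min) ≈ 4.10 kΩ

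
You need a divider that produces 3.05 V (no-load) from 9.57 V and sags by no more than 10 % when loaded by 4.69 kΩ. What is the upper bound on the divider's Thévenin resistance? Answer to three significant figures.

Loading drop = R_th/(R_th + R_L) ≤ 0.100, so R_th ≤ R_L · ε/(1−ε) = 4.69 kΩ × 0.100/0.9000 = 521 Ω.

R_th ≤ 521 Ω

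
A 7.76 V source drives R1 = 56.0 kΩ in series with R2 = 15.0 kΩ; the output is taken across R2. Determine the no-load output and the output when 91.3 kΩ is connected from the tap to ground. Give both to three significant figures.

Open-circuit: V = 7.76 × 15.0/(56.0 + 15.0) = 1.64 V.
With the load, R2 becomes R2‖R_L = 12.88 kΩ, so V = 7.76 × 12.88/68.88 = 1.45 V.

Unloaded: 1.64 V; loaded: 1.45 V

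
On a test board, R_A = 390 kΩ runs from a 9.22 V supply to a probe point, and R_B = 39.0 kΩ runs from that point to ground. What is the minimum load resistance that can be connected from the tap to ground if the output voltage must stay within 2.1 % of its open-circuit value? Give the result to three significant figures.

Output resistance R_th = R_A‖R_B = (390 × 39.0)/429.0 = 35.45 kΩ.
The fractional drop is R_th/(R_th + R_L); requiring this ≤ 0.0210 gives R_L ≥ R_th(1/0.0210 − 1) = 35.45 × 46.62 = 1.65 MΩ.

R_L(min) ≈ 1.65 MΩ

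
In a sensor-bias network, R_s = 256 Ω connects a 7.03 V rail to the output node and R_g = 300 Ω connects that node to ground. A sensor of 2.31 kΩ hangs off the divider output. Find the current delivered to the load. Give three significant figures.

R_g‖R_L = 265.5 Ω; V_out = 7.03 × 265.5/521.5 = 3.579 V.
I_L = V_out / R_L = 3.579 / 2.31 kΩ = 1.55 mA.

I_L ≈ 1.55 mA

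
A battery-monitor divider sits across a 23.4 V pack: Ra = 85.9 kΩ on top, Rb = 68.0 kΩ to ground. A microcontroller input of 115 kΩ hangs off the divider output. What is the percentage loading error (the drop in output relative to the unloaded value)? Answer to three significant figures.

The divider's output (Thévenin) resistance is Ra‖Rb = 37.95 kΩ.
Fractional drop under load = R_th/(R_th + R_L) = 37.95 / (37.95 + 115) = 0.2481.
So the output falls by 24.8 %.

24.8 %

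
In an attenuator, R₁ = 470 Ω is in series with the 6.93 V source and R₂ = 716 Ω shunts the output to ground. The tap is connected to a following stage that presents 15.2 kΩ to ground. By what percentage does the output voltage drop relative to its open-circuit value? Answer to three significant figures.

The divider's output (Thévenin) resistance is R₁‖R₂ = 283.7 Ω.
Fractional drop under load = R_th/(R_th + R_L) = 283.7 / (283.7 + 15200) = 0.01833.
So the output falls by 1.83 %.

1.83 %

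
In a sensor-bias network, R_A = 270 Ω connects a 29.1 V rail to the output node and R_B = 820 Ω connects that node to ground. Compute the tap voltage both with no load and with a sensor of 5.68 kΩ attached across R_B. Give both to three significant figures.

Open-circuit: V = 29.1 × 820/(270 + 820) = 21.9 V.
With the load, R_B becomes R_B‖R_L = 716.6 Ω, so V = 29.1 × 716.6/986.6 = 21.1 V.

Unloaded: 21.9 V; loaded: 21.1 V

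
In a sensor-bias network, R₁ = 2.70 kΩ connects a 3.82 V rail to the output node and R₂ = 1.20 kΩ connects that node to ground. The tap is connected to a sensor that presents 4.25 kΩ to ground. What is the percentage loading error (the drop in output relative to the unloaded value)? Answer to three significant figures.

The divider's output (Thévenin) resistance is R₁‖R₂ = 0.8308 kΩ.
Fractional drop under load = R_th/(R_th + R_L) = 0.8308 / (0.8308 + 4.25) = 0.1635.
So the output falls by 16.4 %.

16.4 %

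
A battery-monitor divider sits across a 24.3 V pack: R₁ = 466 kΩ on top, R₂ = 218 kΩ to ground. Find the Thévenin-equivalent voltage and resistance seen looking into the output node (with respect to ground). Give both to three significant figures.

V_th is the open-circuit tap voltage: 24.3 × 218/(466 + 218) = 7.74 V.
With the supply zeroed, R₁ and R₂ appear in parallel from the tap: R_th = R₁‖R₂ = (466 × 218)/684.0 = 149 kΩ.

V_th = 7.74 V, R_th = 149 kΩ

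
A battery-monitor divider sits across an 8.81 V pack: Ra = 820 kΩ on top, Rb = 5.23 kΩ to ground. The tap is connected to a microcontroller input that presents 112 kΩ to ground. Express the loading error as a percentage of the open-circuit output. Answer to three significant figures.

4.43 %

The divider's output (Thévenin) resistance is Ra‖Rb = 5.197 kΩ.
Fractional drop under load = R_th/(R_th + R_L) = 5.197 / (5.197 + 112) = 0.04434.
So the output falls by 4.43 %.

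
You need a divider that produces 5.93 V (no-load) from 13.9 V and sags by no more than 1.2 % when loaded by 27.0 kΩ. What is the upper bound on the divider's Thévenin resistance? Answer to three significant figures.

R_th ≤ 328 Ω

Loading drop = R_th/(R_th + R_L) ≤ 0.0120, so R_th ≤ R_L · ε/(1−ε) = 27.0 kΩ × 0.0120/0.9880 = 328 Ω.
(Any R1, R2 with R2/(R1+R2) = 0.427 and R1‖R2 ≤ 328 Ω will meet the spec.)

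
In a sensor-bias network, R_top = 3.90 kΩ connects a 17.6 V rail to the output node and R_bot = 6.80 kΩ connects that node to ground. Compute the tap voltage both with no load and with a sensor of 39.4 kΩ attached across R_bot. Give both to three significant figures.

Unloaded: 11.2 V; loaded: 10.5 V

Open-circuit: V = 17.6 × 6.80/(3.90 + 6.80) = 11.2 V.
With the load, R_bot becomes R_bot‖R_L = 5.799 kΩ, so V = 17.6 × 5.799/9.699 = 10.5 V.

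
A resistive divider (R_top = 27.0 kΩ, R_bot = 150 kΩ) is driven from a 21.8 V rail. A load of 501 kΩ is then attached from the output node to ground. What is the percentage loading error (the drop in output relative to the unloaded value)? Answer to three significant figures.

4.37 %

The divider's output (Thévenin) resistance is R_top‖R_bot = 22.88 kΩ.
Fractional drop under load = R_th/(R_th + R_L) = 22.88 / (22.88 + 501) = 0.04368.
So the output falls by 4.37 %.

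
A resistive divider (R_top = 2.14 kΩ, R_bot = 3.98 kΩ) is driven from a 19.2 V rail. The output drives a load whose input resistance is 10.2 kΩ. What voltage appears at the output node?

V_out ≈ 11.0 V

The load sits in parallel with R_bot: R_bot‖R_L = (3.98 × 10.2) / (3.98 + 10.2) = 2.863 kΩ.
V_out = 19.2 × 2.863 / (2.14 + 2.863) = 19.2 × 2.863/5.003 = 11.0 V.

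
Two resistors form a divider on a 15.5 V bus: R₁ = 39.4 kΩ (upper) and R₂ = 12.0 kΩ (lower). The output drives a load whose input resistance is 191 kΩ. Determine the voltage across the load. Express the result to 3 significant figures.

V_out ≈ 3.45 V

The load sits in parallel with R₂: R₂‖R_L = (12.0 × 191) / (12.0 + 191) = 11.29 kΩ.
V_out = 15.5 × 11.29 / (39.4 + 11.29) = 15.5 × 11.29/50.69 = 3.45 V.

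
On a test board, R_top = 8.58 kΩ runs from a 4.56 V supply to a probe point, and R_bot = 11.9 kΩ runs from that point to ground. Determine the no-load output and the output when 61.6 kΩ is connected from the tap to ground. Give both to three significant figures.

Open-circuit: V = 4.56 × 11.9/(8.58 + 11.9) = 2.65 V.
With the load, R_bot becomes R_bot‖R_L = 9.973 kΩ, so V = 4.56 × 9.973/18.55 = 2.45 V.

Unloaded: 2.65 V; loaded: 2.45 V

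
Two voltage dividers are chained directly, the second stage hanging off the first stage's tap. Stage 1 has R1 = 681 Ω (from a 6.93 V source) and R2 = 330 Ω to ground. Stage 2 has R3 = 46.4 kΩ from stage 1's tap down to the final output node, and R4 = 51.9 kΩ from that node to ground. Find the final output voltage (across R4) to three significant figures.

Stage 2 presents R3+R4 = 98300 Ω as a load on stage 1's tap.
Stage 1's lower leg becomes R2‖(R3+R4) = 328.9 Ω, so V_mid = 6.93 × 328.9/1010 = 2.257 V.
Stage 2 is itself unloaded: V_out = V_mid × R4/(R3+R4) = 2.257 × 51900/98300 = 1.19 V.

V_out ≈ 1.19 V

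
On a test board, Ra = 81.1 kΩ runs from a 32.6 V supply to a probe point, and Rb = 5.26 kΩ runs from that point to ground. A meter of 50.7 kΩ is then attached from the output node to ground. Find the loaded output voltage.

V_out ≈ 1.81 V

The load sits in parallel with Rb: Rb‖R_L = (5.26 × 50.7) / (5.26 + 50.7) = 4.766 kΩ.
V_out = 32.6 × 4.766 / (81.1 + 4.766) = 32.6 × 4.766/85.87 = 1.81 V.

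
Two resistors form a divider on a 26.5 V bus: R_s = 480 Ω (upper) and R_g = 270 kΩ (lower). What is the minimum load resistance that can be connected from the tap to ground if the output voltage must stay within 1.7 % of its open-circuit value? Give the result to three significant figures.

Output resistance R_th = R_s‖R_g = (480 × 270000)/270500 = 479.1 Ω.
The fractional drop is R_th/(R_th + R_L); requiring this ≤ 0.0170 gives R_L ≥ R_th(1/0.0170 − 1) = 479.1 × 57.82 = 27.7 kΩ.

R_L(min) ≈ 27.7 kΩ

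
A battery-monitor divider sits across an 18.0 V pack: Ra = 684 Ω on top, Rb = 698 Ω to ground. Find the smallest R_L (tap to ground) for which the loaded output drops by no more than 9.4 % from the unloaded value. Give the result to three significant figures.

R_L(min) ≈ 3.33 kΩ

Output resistance R_th = Ra‖Rb = (684 × 698)/1382 = 345.5 Ω.
The fractional drop is R_th/(R_th + R_L); requiring this ≤ 0.0940 gives R_L ≥ R_th(1/0.0940 − 1) = 345.5 × 9.638 = 3.33 kΩ.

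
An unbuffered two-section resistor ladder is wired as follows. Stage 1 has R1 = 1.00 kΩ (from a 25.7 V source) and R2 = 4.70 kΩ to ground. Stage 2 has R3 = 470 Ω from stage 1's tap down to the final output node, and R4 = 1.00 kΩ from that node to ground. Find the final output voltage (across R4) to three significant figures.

Stage 2 presents R3+R4 = 1470 Ω as a load on stage 1's tap.
Stage 1's lower leg becomes R2‖(R3+R4) = 1120 Ω, so V_mid = 25.7 × 1120/2120 = 13.58 V.
Stage 2 is itself unloaded: V_out = V_mid × R4/(R3+R4) = 13.58 × 1000/1470 = 9.24 V.

V_out ≈ 9.24 V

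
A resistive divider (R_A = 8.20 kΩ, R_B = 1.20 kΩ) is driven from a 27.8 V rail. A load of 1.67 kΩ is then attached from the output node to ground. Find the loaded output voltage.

The load sits in parallel with R_B: R_B‖R_L = (1.20 × 1.67) / (1.20 + 1.67) = 0.6983 kΩ.
V_out = 27.8 × 0.6983 / (8.20 + 0.6983) = 27.8 × 0.6983/8.898 = 2.18 V.
(Unloaded it would have been 3.55 V.)

V_out ≈ 2.18 V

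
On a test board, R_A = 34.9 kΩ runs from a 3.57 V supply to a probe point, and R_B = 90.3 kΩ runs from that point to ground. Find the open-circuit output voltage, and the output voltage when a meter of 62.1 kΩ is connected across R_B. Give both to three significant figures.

Open-circuit: V = 3.57 × 90.3/(34.9 + 90.3) = 2.57 V.
With the load, R_B becomes R_B‖R_L = 36.80 kΩ, so V = 3.57 × 36.80/71.70 = 1.83 V.

Unloaded: 2.57 V; loaded: 1.83 V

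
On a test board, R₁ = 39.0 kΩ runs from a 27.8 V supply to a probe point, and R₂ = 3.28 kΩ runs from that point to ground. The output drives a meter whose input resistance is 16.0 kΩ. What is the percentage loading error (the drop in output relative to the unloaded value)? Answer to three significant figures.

The divider's output (Thévenin) resistance is R₁‖R₂ = 3.026 kΩ.
Fractional drop under load = R_th/(R_th + R_L) = 3.026 / (3.026 + 16.0) = 0.1590.
So the output falls by 15.9 %.

15.9 %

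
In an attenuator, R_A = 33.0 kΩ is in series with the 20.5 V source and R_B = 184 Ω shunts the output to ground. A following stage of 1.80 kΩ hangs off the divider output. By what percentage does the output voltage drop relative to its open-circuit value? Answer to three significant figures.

9.23 %

The divider's output (Thévenin) resistance is R_A‖R_B = 183.0 Ω.
Fractional drop under load = R_th/(R_th + R_L) = 183.0 / (183.0 + 1800) = 0.09228.
So the output falls by 9.23 %.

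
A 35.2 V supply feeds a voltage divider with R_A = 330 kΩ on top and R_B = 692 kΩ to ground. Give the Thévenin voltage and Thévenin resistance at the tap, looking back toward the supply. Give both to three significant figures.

V_th = 23.8 V, R_th = 223 kΩ

V_th is the open-circuit tap voltage: 35.2 × 692/(330 + 692) = 23.8 V.
With the supply zeroed, R_A and R_B appear in parallel from the tap: R_th = R_A‖R_B = (330 × 692)/1022 = 223 kΩ.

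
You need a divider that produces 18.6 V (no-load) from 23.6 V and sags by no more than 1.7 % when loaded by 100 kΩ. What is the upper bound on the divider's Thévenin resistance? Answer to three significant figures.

Loading drop = R_th/(R_th + R_L) ≤ 0.0170, so R_th ≤ R_L · ε/(1−ε) = 100 kΩ × 0.0170/0.9830 = 1.73 kΩ.

R_th ≤ 1.73 kΩ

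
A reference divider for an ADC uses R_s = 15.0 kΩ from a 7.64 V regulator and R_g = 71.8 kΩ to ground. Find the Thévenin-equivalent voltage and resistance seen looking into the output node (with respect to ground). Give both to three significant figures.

V_th = 6.32 V, R_th = 12.4 kΩ

V_th is the open-circuit tap voltage: 7.64 × 71.8/(15.0 + 71.8) = 6.32 V.
With the supply zeroed, R_s and R_g appear in parallel from the tap: R_th = R_s‖R_g = (15.0 × 71.8)/86.80 = 12.4 kΩ.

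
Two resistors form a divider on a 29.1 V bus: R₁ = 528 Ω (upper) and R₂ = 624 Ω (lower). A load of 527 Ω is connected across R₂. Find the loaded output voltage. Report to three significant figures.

The load sits in parallel with R₂: R₂‖R_L = (624 × 527) / (624 + 527) = 285.7 Ω.
V_out = 29.1 × 285.7 / (528 + 285.7) = 29.1 × 285.7/813.7 = 10.2 V.
(Unloaded it would have been 15.8 V.)

V_out ≈ 10.2 V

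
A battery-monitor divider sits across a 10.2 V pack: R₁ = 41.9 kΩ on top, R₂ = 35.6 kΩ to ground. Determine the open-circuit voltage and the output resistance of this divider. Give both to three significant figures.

V_th is the open-circuit tap voltage: 10.2 × 35.6/(41.9 + 35.6) = 4.69 V.
With the supply zeroed, R₁ and R₂ appear in parallel from the tap: R_th = R₁‖R₂ = (41.9 × 35.6)/77.50 = 19.2 kΩ.

V_th = 4.69 V, R_th = 19.2 kΩ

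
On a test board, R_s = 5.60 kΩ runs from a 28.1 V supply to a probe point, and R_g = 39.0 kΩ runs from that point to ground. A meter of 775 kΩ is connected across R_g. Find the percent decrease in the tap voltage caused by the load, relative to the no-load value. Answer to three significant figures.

The divider's output (Thévenin) resistance is R_s‖R_g = 4.897 kΩ.
Fractional drop under load = R_th/(R_th + R_L) = 4.897 / (4.897 + 775) = 0.006279.
So the output falls by 0.628 %.

0.628 %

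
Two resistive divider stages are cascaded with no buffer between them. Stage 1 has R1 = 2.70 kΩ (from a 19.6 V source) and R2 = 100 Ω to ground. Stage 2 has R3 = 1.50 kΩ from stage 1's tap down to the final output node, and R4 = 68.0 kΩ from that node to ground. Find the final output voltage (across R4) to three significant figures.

V_out ≈ 0.684 V

Stage 2 presents R3+R4 = 69500 Ω as a load on stage 1's tap.
Stage 1's lower leg becomes R2‖(R3+R4) = 99.86 Ω, so V_mid = 19.6 × 99.86/2800 = 0.6990 V.
Stage 2 is itself unloaded: V_out = V_mid × R4/(R3+R4) = 0.6990 × 68000/69500 = 0.684 V.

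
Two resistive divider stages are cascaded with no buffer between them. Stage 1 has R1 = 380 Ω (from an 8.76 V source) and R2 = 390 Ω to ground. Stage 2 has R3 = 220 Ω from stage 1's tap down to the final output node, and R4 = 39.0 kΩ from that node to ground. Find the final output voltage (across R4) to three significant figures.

V_out ≈ 4.39 V

Stage 2 presents R3+R4 = 39220 Ω as a load on stage 1's tap.
Stage 1's lower leg becomes R2‖(R3+R4) = 386.2 Ω, so V_mid = 8.76 × 386.2/766.2 = 4.415 V.
Stage 2 is itself unloaded: V_out = V_mid × R4/(R3+R4) = 4.415 × 39000/39220 = 4.39 V.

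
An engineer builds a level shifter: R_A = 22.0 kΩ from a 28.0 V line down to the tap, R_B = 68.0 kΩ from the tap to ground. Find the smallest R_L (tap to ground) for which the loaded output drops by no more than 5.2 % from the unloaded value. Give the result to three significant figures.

R_L(min) ≈ 303 kΩ

Output resistance R_th = R_A‖R_B = (22.0 × 68.0)/90.00 = 16.62 kΩ.
The fractional drop is R_th/(R_th + R_L); requiring this ≤ 0.0520 gives R_L ≥ R_th(1/0.0520 − 1) = 16.62 × 18.23 = 303 kΩ.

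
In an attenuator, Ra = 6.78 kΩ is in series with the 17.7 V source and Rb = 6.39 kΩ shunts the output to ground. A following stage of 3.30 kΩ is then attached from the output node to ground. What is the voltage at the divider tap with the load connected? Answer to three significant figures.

V_out ≈ 4.30 V

The load sits in parallel with Rb: Rb‖R_L = (6.39 × 3.30) / (6.39 + 3.30) = 2.176 kΩ.
V_out = 17.7 × 2.176 / (6.78 + 2.176) = 17.7 × 2.176/8.956 = 4.30 V.
(Unloaded it would have been 8.59 V.)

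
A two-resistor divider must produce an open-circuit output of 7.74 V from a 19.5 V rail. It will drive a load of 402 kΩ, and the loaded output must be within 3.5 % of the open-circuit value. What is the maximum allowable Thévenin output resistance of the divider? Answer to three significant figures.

Loading drop = R_th/(R_th + R_L) ≤ 0.0350, so R_th ≤ R_L · ε/(1−ε) = 402 kΩ × 0.0350/0.9650 = 14.6 kΩ.

R_th ≤ 14.6 kΩ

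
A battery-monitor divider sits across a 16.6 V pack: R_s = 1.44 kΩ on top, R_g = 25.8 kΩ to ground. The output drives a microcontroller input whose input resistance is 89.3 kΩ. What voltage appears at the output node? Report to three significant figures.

The load sits in parallel with R_g: R_g‖R_L = (25.8 × 89.3) / (25.8 + 89.3) = 20.02 kΩ.
V_out = 16.6 × 20.02 / (1.44 + 20.02) = 16.6 × 20.02/21.46 = 15.5 V.
(Unloaded it would have been 15.7 V.)

V_out ≈ 15.5 V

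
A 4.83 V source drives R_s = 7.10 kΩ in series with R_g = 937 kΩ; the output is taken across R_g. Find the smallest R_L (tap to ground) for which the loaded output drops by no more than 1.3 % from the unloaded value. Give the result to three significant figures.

Output resistance R_th = R_s‖R_g = (7.10 × 937)/944.1 = 7.047 kΩ.
The fractional drop is R_th/(R_th + R_L); requiring this ≤ 0.0130 gives R_L ≥ R_th(1/0.0130 − 1) = 7.047 × 75.92 = 535 kΩ.

R_L(min) ≈ 535 kΩ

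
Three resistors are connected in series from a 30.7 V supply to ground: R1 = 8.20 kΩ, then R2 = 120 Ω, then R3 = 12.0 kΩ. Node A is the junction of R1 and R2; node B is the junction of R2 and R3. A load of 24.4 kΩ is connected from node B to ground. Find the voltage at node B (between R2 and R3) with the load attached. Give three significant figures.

V ≈ 15.1 V

At node B, R3 is in parallel with the load: R3‖R_L = 8044 Ω.
Below node A the resistance is R2 + (R3‖R_L) = 8164 Ω, so V_A = 30.7 × 8164/16360 = 15.32 V.
Then V_B = V_A × (R3‖R_L)/(R2 + R3‖R_L) = 15.32 × 8044/8164 = 15.1 V.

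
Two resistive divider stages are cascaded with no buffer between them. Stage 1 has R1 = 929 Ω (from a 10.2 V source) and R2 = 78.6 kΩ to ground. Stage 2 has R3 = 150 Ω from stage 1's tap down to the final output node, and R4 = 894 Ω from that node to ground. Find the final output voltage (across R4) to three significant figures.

Stage 2 presents R3+R4 = 1044 Ω as a load on stage 1's tap.
Stage 1's lower leg becomes R2‖(R3+R4) = 1030 Ω, so V_mid = 10.2 × 1030/1959 = 5.364 V.
Stage 2 is itself unloaded: V_out = V_mid × R4/(R3+R4) = 5.364 × 894/1044 = 4.59 V.

V_out ≈ 4.59 V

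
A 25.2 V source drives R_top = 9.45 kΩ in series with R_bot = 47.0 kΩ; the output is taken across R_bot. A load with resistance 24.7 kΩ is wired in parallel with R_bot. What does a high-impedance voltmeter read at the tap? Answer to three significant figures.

The load sits in parallel with R_bot: R_bot‖R_L = (47.0 × 24.7) / (47.0 + 24.7) = 16.19 kΩ.
V_out = 25.2 × 16.19 / (9.45 + 16.19) = 25.2 × 16.19/25.64 = 15.9 V.
(Unloaded it would have been 21.0 V.)

V_out ≈ 15.9 V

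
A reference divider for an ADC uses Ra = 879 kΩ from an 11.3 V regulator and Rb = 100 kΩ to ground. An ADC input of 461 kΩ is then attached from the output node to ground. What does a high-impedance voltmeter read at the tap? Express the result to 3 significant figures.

V_out ≈ 0.966 V

The load sits in parallel with Rb: Rb‖R_L = (100 × 461) / (100 + 461) = 82.17 kΩ.
V_out = 11.3 × 82.17 / (879 + 82.17) = 11.3 × 82.17/961.2 = 0.966 V.
(Unloaded it would have been 1.15 V.)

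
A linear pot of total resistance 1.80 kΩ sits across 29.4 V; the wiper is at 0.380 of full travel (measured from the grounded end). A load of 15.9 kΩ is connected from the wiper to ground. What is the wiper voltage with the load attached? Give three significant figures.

The wiper splits the pot into (1−α)R = 1116 Ω above and αR = 684.0 Ω below.
Lower section ‖ load = 655.8 Ω.
V_wiper = 29.4 × 655.8/(1116 + 655.8) = 10.9 V.

V ≈ 10.9 V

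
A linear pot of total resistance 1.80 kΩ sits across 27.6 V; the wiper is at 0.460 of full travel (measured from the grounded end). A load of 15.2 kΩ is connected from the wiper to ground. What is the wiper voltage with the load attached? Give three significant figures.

V ≈ 12.3 V

The wiper splits the pot into (1−α)R = 972.0 Ω above and αR = 828.0 Ω below.
Lower section ‖ load = 785.2 Ω.
V_wiper = 27.6 × 785.2/(972.0 + 785.2) = 12.3 V.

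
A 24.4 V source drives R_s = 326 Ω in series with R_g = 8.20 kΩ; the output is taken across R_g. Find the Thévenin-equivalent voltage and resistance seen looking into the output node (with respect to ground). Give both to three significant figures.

V_th = 23.5 V, R_th = 314 Ω

V_th is the open-circuit tap voltage: 24.4 × 8200/(326 + 8200) = 23.5 V.
With the supply zeroed, R_s and R_g appear in parallel from the tap: R_th = R_s‖R_g = (326 × 8200)/8526 = 314 Ω.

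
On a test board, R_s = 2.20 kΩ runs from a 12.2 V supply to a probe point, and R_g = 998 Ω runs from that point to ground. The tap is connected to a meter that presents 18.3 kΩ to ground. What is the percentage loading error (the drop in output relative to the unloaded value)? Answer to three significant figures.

3.62 %

The divider's output (Thévenin) resistance is R_s‖R_g = 686.6 Ω.
Fractional drop under load = R_th/(R_th + R_L) = 686.6 / (686.6 + 18300) = 0.03616.
So the output falls by 3.62 %.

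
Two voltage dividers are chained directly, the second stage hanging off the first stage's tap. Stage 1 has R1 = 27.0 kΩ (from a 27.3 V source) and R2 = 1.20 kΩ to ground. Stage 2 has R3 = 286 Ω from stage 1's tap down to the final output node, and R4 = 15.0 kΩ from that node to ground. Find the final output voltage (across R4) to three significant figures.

Stage 2 presents R3+R4 = 15290 Ω as a load on stage 1's tap.
Stage 1's lower leg becomes R2‖(R3+R4) = 1113 Ω, so V_mid = 27.3 × 1113/28110 = 1.080 V.
Stage 2 is itself unloaded: V_out = V_mid × R4/(R3+R4) = 1.080 × 15000/15290 = 1.06 V.

V_out ≈ 1.06 V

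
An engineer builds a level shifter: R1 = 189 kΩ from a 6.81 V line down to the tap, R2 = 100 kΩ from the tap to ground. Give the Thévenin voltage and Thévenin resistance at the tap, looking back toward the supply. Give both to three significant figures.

V_th = 2.36 V, R_th = 65.4 kΩ

V_th is the open-circuit tap voltage: 6.81 × 100/(189 + 100) = 2.36 V.
With the supply zeroed, R1 and R2 appear in parallel from the tap: R_th = R1‖R2 = (189 × 100)/289.0 = 65.4 kΩ.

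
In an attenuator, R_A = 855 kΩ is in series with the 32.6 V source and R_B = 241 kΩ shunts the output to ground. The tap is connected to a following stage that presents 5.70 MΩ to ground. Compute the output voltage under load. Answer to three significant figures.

V_out ≈ 6.94 V

The load sits in parallel with R_B: R_B‖R_L = (241 × 5700) / (241 + 5700) = 231.2 kΩ.
V_out = 32.6 × 231.2 / (855 + 231.2) = 32.6 × 231.2/1086 = 6.94 V.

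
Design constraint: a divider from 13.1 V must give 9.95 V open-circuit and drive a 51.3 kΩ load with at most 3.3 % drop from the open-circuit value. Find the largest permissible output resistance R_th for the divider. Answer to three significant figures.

Loading drop = R_th/(R_th + R_L) ≤ 0.0330, so R_th ≤ R_L · ε/(1−ε) = 51.3 kΩ × 0.0330/0.9670 = 1.75 kΩ.
(Any R1, R2 with R2/(R1+R2) = 0.760 and R1‖R2 ≤ 1.75 kΩ will meet the spec.)

R_th ≤ 1.75 kΩ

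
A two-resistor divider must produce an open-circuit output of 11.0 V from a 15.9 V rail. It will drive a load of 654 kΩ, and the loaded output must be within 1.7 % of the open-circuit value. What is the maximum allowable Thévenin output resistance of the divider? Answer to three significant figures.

R_th ≤ 11.3 kΩ

Loading drop = R_th/(R_th + R_L) ≤ 0.0170, so R_th ≤ R_L · ε/(1−ε) = 654 kΩ × 0.0170/0.9830 = 11.3 kΩ.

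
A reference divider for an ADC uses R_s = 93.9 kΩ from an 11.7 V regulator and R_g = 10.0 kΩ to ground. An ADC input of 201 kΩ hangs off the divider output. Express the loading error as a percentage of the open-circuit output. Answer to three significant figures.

The divider's output (Thévenin) resistance is R_s‖R_g = 9.038 kΩ.
Fractional drop under load = R_th/(R_th + R_L) = 9.038 / (9.038 + 201) = 0.04303.
So the output falls by 4.30 %.

4.30 %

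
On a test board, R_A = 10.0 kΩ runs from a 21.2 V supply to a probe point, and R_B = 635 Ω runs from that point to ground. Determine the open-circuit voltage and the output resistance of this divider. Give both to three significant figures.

V_th = 1.27 V, R_th = 597 Ω

V_th is the open-circuit tap voltage: 21.2 × 635/(10000 + 635) = 1.27 V.
With the supply zeroed, R_A and R_B appear in parallel from the tap: R_th = R_A‖R_B = (10000 × 635)/10640 = 597 Ω.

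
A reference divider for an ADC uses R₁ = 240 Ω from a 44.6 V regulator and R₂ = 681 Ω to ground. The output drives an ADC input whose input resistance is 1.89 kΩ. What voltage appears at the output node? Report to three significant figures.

V_out ≈ 30.1 V

The load sits in parallel with R₂: R₂‖R_L = (681 × 1890) / (681 + 1890) = 500.6 Ω.
V_out = 44.6 × 500.6 / (240 + 500.6) = 44.6 × 500.6/740.6 = 30.1 V.
(Unloaded it would have been 33.0 V.)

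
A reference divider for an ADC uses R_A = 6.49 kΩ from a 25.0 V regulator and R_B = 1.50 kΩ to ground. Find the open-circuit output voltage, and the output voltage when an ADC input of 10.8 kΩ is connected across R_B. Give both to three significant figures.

Open-circuit: V = 25.0 × 1.50/(6.49 + 1.50) = 4.69 V.
With the load, R_B becomes R_B‖R_L = 1.317 kΩ, so V = 25.0 × 1.317/7.807 = 4.22 V.

Unloaded: 4.69 V; loaded: 4.22 V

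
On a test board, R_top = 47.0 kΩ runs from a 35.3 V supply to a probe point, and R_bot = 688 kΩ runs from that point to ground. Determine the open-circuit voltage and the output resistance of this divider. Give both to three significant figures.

V_th is the open-circuit tap voltage: 35.3 × 688/(47.0 + 688) = 33.0 V.
With the supply zeroed, R_top and R_bot appear in parallel from the tap: R_th = R_top‖R_bot = (47.0 × 688)/735.0 = 44.0 kΩ.

V_th = 33.0 V, R_th = 44.0 kΩ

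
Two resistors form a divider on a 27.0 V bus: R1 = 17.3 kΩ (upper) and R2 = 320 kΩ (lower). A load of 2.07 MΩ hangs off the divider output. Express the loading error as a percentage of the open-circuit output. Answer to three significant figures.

The divider's output (Thévenin) resistance is R1‖R2 = 16.41 kΩ.
Fractional drop under load = R_th/(R_th + R_L) = 16.41 / (16.41 + 2070) = 0.007866.
So the output falls by 0.787 %.

0.787 %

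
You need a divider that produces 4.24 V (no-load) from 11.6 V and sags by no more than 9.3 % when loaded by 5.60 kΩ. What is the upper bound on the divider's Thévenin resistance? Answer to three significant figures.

R_th ≤ 574 Ω

Loading drop = R_th/(R_th + R_L) ≤ 0.0930, so R_th ≤ R_L · ε/(1−ε) = 5.60 kΩ × 0.0930/0.9070 = 574 Ω.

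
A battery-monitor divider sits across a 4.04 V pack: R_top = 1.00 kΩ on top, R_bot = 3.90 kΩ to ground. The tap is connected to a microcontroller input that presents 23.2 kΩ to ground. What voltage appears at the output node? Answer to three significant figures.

V_out ≈ 3.11 V

The load sits in parallel with R_bot: R_bot‖R_L = (3.90 × 23.2) / (3.90 + 23.2) = 3.339 kΩ.
V_out = 4.04 × 3.339 / (1.00 + 3.339) = 4.04 × 3.339/4.339 = 3.11 V.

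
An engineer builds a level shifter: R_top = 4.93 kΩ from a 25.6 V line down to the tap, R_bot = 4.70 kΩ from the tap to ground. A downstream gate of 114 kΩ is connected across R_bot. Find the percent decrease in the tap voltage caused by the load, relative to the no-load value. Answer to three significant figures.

2.07 %

The divider's output (Thévenin) resistance is R_top‖R_bot = 2.406 kΩ.
Fractional drop under load = R_th/(R_th + R_L) = 2.406 / (2.406 + 114) = 0.02067.
So the output falls by 2.07 %.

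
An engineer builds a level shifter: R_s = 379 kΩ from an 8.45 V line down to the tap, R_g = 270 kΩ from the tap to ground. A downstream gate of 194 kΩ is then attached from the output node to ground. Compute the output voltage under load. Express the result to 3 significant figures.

The load sits in parallel with R_g: R_g‖R_L = (270 × 194) / (270 + 194) = 112.9 kΩ.
V_out = 8.45 × 112.9 / (379 + 112.9) = 8.45 × 112.9/491.9 = 1.94 V.

V_out ≈ 1.94 V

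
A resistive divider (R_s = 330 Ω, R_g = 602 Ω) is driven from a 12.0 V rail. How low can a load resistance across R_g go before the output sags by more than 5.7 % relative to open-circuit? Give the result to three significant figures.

R_L(min) ≈ 3.53 kΩ

Output resistance R_th = R_s‖R_g = (330 × 602)/932.0 = 213.2 Ω.
The fractional drop is R_th/(R_th + R_L); requiring this ≤ 0.0570 gives R_L ≥ R_th(1/0.0570 − 1) = 213.2 × 16.54 = 3.53 kΩ.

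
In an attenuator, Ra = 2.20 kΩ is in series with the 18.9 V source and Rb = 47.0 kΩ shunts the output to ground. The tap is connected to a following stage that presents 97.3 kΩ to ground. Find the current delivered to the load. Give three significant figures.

I_L ≈ 0.182 mA

Rb‖R_L = 31.69 kΩ; V_out = 18.9 × 31.69/33.89 = 17.67 V.
I_L = V_out / R_L = 17.67 / 97.3 kΩ = 0.182 mA.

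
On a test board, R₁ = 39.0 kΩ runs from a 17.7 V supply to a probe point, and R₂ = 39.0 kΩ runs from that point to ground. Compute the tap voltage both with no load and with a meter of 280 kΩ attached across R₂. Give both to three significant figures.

Unloaded: 8.85 V; loaded: 8.27 V

Open-circuit: V = 17.7 × 39.0/(39.0 + 39.0) = 8.85 V.
With the load, R₂ becomes R₂‖R_L = 34.23 kΩ, so V = 17.7 × 34.23/73.23 = 8.27 V.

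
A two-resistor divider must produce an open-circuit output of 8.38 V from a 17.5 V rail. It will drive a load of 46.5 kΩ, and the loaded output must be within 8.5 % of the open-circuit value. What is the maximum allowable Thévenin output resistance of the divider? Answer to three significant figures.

R_th ≤ 4.32 kΩ

Loading drop = R_th/(R_th + R_L) ≤ 0.0850, so R_th ≤ R_L · ε/(1−ε) = 46.5 kΩ × 0.0850/0.9150 = 4.32 kΩ.
(Any R1, R2 with R2/(R1+R2) = 0.479 and R1‖R2 ≤ 4.32 kΩ will meet the spec.)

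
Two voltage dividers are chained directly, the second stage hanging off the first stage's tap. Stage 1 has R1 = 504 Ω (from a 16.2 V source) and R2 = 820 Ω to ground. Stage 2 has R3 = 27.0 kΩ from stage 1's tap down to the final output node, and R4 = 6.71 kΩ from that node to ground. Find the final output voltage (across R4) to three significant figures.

Stage 2 presents R3+R4 = 33710 Ω as a load on stage 1's tap.
Stage 1's lower leg becomes R2‖(R3+R4) = 800.5 Ω, so V_mid = 16.2 × 800.5/1305 = 9.941 V.
Stage 2 is itself unloaded: V_out = V_mid × R4/(R3+R4) = 9.941 × 6710/33710 = 1.98 V.

V_out ≈ 1.98 V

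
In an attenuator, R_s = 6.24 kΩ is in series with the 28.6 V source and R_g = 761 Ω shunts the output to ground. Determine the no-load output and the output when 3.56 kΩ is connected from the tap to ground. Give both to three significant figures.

Unloaded: 3.11 V; loaded: 2.61 V

Open-circuit: V = 28.6 × 761/(6240 + 761) = 3.11 V.
With the load, R_g becomes R_g‖R_L = 627.0 Ω, so V = 28.6 × 627.0/6867 = 2.61 V.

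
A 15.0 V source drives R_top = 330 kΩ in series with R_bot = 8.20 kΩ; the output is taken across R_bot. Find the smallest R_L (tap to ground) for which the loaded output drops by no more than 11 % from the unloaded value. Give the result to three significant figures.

Output resistance R_th = R_top‖R_bot = (330 × 8.20)/338.2 = 8.001 kΩ.
The fractional drop is R_th/(R_th + R_L); requiring this ≤ 0.110 gives R_L ≥ R_th(1/0.110 − 1) = 8.001 × 8.091 = 64.7 kΩ.

R_L(min) ≈ 64.7 kΩ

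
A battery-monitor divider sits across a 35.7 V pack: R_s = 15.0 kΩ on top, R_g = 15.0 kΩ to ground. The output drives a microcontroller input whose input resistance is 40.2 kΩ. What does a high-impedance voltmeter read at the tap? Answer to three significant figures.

The load sits in parallel with R_g: R_g‖R_L = (15.0 × 40.2) / (15.0 + 40.2) = 10.92 kΩ.
V_out = 35.7 × 10.92 / (15.0 + 10.92) = 35.7 × 10.92/25.92 = 15.0 V.
(Unloaded it would have been 17.9 V.)

V_out ≈ 15.0 V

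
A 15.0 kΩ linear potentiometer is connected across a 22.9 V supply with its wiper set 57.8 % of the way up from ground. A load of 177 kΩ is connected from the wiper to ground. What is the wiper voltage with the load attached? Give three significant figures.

The wiper splits the pot into (1−α)R = 6.330 kΩ above and αR = 8.670 kΩ below.
Lower section ‖ load = 8.265 kΩ.
V_wiper = 22.9 × 8.265/(6.330 + 8.265) = 13.0 V.

V ≈ 13.0 V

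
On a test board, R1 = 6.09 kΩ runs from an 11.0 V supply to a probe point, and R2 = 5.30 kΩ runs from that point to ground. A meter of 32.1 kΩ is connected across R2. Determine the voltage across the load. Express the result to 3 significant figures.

The load sits in parallel with R2: R2‖R_L = (5.30 × 32.1) / (5.30 + 32.1) = 4.549 kΩ.
V_out = 11.0 × 4.549 / (6.09 + 4.549) = 11.0 × 4.549/10.64 = 4.70 V.

V_out ≈ 4.70 V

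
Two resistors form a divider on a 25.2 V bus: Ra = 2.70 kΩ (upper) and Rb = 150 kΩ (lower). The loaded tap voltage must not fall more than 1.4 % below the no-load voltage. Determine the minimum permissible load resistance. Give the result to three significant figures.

Output resistance R_th = Ra‖Rb = (2.70 × 150)/152.7 = 2.652 kΩ.
The fractional drop is R_th/(R_th + R_L); requiring this ≤ 0.0140 gives R_L ≥ R_th(1/0.0140 − 1) = 2.652 × 70.43 = 187 kΩ.

R_L(min) ≈ 187 kΩ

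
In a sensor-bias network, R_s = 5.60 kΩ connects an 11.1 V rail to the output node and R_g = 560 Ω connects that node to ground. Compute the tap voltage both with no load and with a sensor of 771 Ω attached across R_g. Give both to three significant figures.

Open-circuit: V = 11.1 × 560/(5600 + 560) = 1.01 V.
With the load, R_g becomes R_g‖R_L = 324.4 Ω, so V = 11.1 × 324.4/5924 = 0.608 V.

Unloaded: 1.01 V; loaded: 0.608 V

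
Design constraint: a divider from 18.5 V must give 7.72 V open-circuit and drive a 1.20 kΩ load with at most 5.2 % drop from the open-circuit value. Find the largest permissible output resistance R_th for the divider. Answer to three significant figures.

Loading drop = R_th/(R_th + R_L) ≤ 0.0520, so R_th ≤ R_L · ε/(1−ε) = 1.20 kΩ × 0.0520/0.9480 = 65.8 Ω.

R_th ≤ 65.8 Ω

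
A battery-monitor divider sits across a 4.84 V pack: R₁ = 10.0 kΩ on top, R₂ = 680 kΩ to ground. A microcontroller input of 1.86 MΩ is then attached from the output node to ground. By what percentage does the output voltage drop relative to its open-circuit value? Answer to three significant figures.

0.527 %

The divider's output (Thévenin) resistance is R₁‖R₂ = 9.855 kΩ.
Fractional drop under load = R_th/(R_th + R_L) = 9.855 / (9.855 + 1860) = 0.005271.
So the output falls by 0.527 %.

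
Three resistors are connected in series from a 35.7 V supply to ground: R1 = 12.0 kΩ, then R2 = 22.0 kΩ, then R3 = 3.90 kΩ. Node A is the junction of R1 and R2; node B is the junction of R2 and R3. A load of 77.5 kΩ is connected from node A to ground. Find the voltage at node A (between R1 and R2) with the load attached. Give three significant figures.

Below node A the series string R2+R3 = 25.90 kΩ sits in parallel with the 77.5 kΩ load: 19.41 kΩ.
V_A = 35.7 × 19.41/(12.0 + 19.41) = 22.1 V.

V ≈ 22.1 V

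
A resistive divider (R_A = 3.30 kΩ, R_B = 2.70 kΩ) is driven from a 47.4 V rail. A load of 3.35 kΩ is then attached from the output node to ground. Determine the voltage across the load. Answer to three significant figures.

V_out ≈ 14.8 V

The load sits in parallel with R_B: R_B‖R_L = (2.70 × 3.35) / (2.70 + 3.35) = 1.495 kΩ.
V_out = 47.4 × 1.495 / (3.30 + 1.495) = 47.4 × 1.495/4.795 = 14.8 V.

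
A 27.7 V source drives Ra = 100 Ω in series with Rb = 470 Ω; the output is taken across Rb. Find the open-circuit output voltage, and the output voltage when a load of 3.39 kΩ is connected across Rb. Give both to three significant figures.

Open-circuit: V = 27.7 × 470/(100 + 470) = 22.8 V.
With the load, Rb becomes Rb‖R_L = 412.8 Ω, so V = 27.7 × 412.8/512.8 = 22.3 V.

Unloaded: 22.8 V; loaded: 22.3 V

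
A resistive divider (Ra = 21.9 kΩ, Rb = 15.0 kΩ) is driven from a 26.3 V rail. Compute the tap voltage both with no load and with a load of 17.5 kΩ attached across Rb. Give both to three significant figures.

Unloaded: 10.7 V; loaded: 7.09 V

Open-circuit: V = 26.3 × 15.0/(21.9 + 15.0) = 10.7 V.
With the load, Rb becomes Rb‖R_L = 8.077 kΩ, so V = 26.3 × 8.077/29.98 = 7.09 V.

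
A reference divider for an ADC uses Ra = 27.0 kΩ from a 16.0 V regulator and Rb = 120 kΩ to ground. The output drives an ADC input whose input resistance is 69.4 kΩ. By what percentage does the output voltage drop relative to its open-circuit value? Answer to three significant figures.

24.1 %

Unloaded V = 16.0 × 120/147.0 = 13.06 V.
Loaded: Rb‖R_L = 43.97 kΩ, giving V = 16.0 × 43.97/70.97 = 9.913 V.
Drop = (13.06 − 9.913) / 13.06 = 24.1 %.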